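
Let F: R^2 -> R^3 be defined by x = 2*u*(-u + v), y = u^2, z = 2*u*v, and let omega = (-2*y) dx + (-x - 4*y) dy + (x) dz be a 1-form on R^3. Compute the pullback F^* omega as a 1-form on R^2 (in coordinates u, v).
F^* omega = (4*u*(u^2 - 3*u*v + v^2)) du + (4*u^2*(-2*u + v)) dv

Using F^*(f dg) = (f ∘ F) d(g ∘ F), substitute each coordinate x_i by F_i(u, v) in f_i, and replace dx_i by d F_i = (∂F_i/∂u) du + (∂F_i/∂v) dv.
  For the x component: f_1(F) = -2*u^2; d F_1 = (-4*u + 2*v) du + (2*u) dv
  For the y component: f_2(F) = 2*u*(-u - v); d F_2 = (2*u) du + (0) dv
  For the z component: f_3(F) = 2*u*(-u + v); d F_3 = (2*v) du + (2*u) dv
Combining and collecting du, dv coefficients:
  coeff of du: 4*u*(u^2 - 3*u*v + v^2)
  coeff of dv: 4*u^2*(-2*u + v)
F^* omega = (4*u*(u^2 - 3*u*v + v^2)) du + (4*u^2*(-2*u + v)) dv.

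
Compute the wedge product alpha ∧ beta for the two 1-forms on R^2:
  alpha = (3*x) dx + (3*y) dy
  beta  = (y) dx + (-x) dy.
alpha ∧ beta = (-3*x^2 - 3*y^2) dx ∧ dy

Distribute the wedge, using dx_i ∧ dx_j = -dx_j ∧ dx_i and dx_i ∧ dx_i = 0. For each pair (i, j) with i < j, the coefficient of dx_i ∧ dx_j in alpha ∧ beta is (alpha_i * beta_j - alpha_j * beta_i). Collecting: alpha ∧ beta = (-3*x^2 - 3*y^2) dx ∧ dy.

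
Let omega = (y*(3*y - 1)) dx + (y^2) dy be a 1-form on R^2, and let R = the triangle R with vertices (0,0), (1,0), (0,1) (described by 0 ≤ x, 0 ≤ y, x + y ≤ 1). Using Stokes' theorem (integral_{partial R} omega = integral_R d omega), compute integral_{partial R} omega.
integral_(partial R) omega = -1/2

Stokes: integral_partial_R omega = integral_R d omega with d omega = (∂Q/∂x - ∂P/∂y) dx ∧ dy.
  ∂Q/∂x = 0
  ∂P/∂y = 6*y - 1
  integrand = ∂Q/∂x - ∂P/∂y = 1 - 6*y.
Integrating over R: integral_0^1 integral_0^{1-x} (1 - 6*y) dy dx = -1/2.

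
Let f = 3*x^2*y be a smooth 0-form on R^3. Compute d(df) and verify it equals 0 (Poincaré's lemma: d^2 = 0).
d(df) = 0

Step 1: df = sum_i (∂f/∂x_i) dx_i = (6*x*y) dx + (3*x^2) dy + (0) dz.
Step 2: Apply d again. Using the 1-form formula, the coefficient of dx ∧ dy in d(df) is ∂^2 f/∂x ∂y - ∂^2 f/∂y ∂x = (6*x) - (6*x) = 0 (equality of mixed partials for smooth f).
Similarly for dx ∧ dz and dy ∧ dz — all coefficients vanish. So d(df) = 0.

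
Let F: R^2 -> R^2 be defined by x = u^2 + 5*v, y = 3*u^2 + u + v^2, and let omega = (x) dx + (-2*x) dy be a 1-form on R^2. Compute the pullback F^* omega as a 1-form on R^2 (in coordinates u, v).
F^* omega = (-10*u^3 - 2*u^2 - 50*u*v - 10*v) du + (-4*u^2*v + 5*u^2 - 20*v^2 + 25*v) dv

Using F^*(f dg) = (f ∘ F) d(g ∘ F), substitute each coordinate x_i by F_i(u, v) in f_i, and replace dx_i by d F_i = (∂F_i/∂u) du + (∂F_i/∂v) dv.
  For the x component: f_1(F) = u^2 + 5*v; d F_1 = (2*u) du + (5) dv
  For the y component: f_2(F) = -2*u^2 - 10*v; d F_2 = (6*u + 1) du + (2*v) dv
Combining and collecting du, dv coefficients:
  coeff of du: -10*u^3 - 2*u^2 - 50*u*v - 10*v
  coeff of dv: -4*u^2*v + 5*u^2 - 20*v^2 + 25*v
F^* omega = (-10*u^3 - 2*u^2 - 50*u*v - 10*v) du + (-4*u^2*v + 5*u^2 - 20*v^2 + 25*v) dv.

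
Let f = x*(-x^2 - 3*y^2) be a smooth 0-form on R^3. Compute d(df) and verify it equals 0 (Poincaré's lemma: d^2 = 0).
d(df) = 0

Step 1: df = sum_i (∂f/∂x_i) dx_i = (-3*x^2 - 3*y^2) dx + (-6*x*y) dy + (0) dz.
Step 2: Apply d again. Using the 1-form formula, the coefficient of dx ∧ dy in d(df) is ∂^2 f/∂x ∂y - ∂^2 f/∂y ∂x = (-6*y) - (-6*y) = 0 (equality of mixed partials for smooth f).
Similarly for dx ∧ dz and dy ∧ dz — all coefficients vanish. So d(df) = 0.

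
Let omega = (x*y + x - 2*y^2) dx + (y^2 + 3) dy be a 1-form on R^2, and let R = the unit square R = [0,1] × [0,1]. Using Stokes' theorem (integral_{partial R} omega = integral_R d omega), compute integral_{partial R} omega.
integral_(partial R) omega = 3/2

Stokes: integral_partial_R omega = integral_R d omega with d omega = (∂Q/∂x - ∂P/∂y) dx ∧ dy.
  ∂Q/∂x = 0
  ∂P/∂y = x - 4*y
  integrand = ∂Q/∂x - ∂P/∂y = -x + 4*y.
Integrating over R: integral_0^1 integral_0^1 (-x + 4*y) dx dy = 3/2.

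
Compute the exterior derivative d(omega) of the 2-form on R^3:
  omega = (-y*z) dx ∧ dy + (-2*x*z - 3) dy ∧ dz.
d(omega) = (-y - 2*z) dx ∧ dy ∧ dz

For a 2-form omega = sum_{i<j} g_{ij} dx_i ∧ dx_j, the exterior derivative is
  d(omega) = sum_{i<j} d(g_{ij}) ∧ dx_i ∧ dx_j = sum_{i<j, k} (∂g_{ij}/∂x_k) dx_k ∧ dx_i ∧ dx_j.
Expand each term, using dx_k ∧ dx_i ∧ dx_j = sgn(permutation) dx_{(a)} ∧ dx_{(b)} ∧ dx_{(c)} with (a < b < c) sorted:
  d(-y*z) includes (∂/∂z)(-y*z) dz = (-y) dz, which multiplied by dx ∧ dy gives (-y) dx ∧ dy ∧ dz
  d(-2*x*z - 3) includes (∂/∂x)(-2*x*z - 3) dx = (-2*z) dx, which multiplied by dy ∧ dz gives (-2*z) dx ∧ dy ∧ dz
Collecting like 3-forms: d(omega) = (-y - 2*z) dx ∧ dy ∧ dz.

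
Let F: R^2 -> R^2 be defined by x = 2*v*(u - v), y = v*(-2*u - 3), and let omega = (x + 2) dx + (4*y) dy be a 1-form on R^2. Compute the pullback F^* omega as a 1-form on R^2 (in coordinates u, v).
F^* omega = (4*v*(5*u*v - v^2 + 6*v + 1)) du + (20*u^2*v - 12*u*v^2 + 48*u*v + 4*u + 8*v^3 + 28*v) dv

Using F^*(f dg) = (f ∘ F) d(g ∘ F), substitute each coordinate x_i by F_i(u, v) in f_i, and replace dx_i by d F_i = (∂F_i/∂u) du + (∂F_i/∂v) dv.
  For the x component: f_1(F) = 2*u*v - 2*v^2 + 2; d F_1 = (2*v) du + (2*u - 4*v) dv
  For the y component: f_2(F) = 4*v*(-2*u - 3); d F_2 = (-2*v) du + (-2*u - 3) dv
Combining and collecting du, dv coefficients:
  coeff of du: 4*v*(5*u*v - v^2 + 6*v + 1)
  coeff of dv: 20*u^2*v - 12*u*v^2 + 48*u*v + 4*u + 8*v^3 + 28*v
F^* omega = (4*v*(5*u*v - v^2 + 6*v + 1)) du + (20*u^2*v - 12*u*v^2 + 48*u*v + 4*u + 8*v^3 + 28*v) dv.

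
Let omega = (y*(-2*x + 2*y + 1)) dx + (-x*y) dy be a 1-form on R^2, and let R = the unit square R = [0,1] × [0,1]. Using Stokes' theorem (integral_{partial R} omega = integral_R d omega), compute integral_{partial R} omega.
integral_(partial R) omega = -5/2

Stokes: integral_partial_R omega = integral_R d omega with d omega = (∂Q/∂x - ∂P/∂y) dx ∧ dy.
  ∂Q/∂x = -y
  ∂P/∂y = -2*x + 4*y + 1
  integrand = ∂Q/∂x - ∂P/∂y = 2*x - 5*y - 1.
Integrating over R: integral_0^1 integral_0^1 (2*x - 5*y - 1) dx dy = -5/2.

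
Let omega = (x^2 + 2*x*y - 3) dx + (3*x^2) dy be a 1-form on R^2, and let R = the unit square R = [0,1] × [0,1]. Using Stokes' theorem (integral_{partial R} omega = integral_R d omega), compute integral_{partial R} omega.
integral_(partial R) omega = 2

Stokes: integral_partial_R omega = integral_R d omega with d omega = (∂Q/∂x - ∂P/∂y) dx ∧ dy.
  ∂Q/∂x = 6*x
  ∂P/∂y = 2*x
  integrand = ∂Q/∂x - ∂P/∂y = 4*x.
Integrating over R: integral_0^1 integral_0^1 (4*x) dx dy = 2.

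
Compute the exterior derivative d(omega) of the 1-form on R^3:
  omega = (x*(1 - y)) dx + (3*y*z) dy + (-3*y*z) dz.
d(omega) = (x) dx ∧ dy + (-3*y - 3*z) dy ∧ dz

For a 1-form omega = sum_i f_i dx_i, the exterior derivative is
  d(omega) = sum_{i < j} (∂f_j/∂x_i - ∂f_i/∂x_j) dx_i ∧ dx_j.
  coefficient of dx ∧ dy: ∂f_2/∂x - ∂f_1/∂y = ∂(3*y*z)/∂x - ∂(x*(1 - y))/∂y = x
  coefficient of dy ∧ dz: ∂f_3/∂y - ∂f_2/∂z = ∂(-3*y*z)/∂y - ∂(3*y*z)/∂z = -3*y - 3*z
Assembling: d(omega) = (x) dx ∧ dy + (-3*y - 3*z) dy ∧ dz.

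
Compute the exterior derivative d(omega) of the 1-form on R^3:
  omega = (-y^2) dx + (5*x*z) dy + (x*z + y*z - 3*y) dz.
d(omega) = (2*y + 5*z) dx ∧ dy + (z) dx ∧ dz + (-5*x + z - 3) dy ∧ dz

For a 1-form omega = sum_i f_i dx_i, the exterior derivative is
  d(omega) = sum_{i < j} (∂f_j/∂x_i - ∂f_i/∂x_j) dx_i ∧ dx_j.
  coefficient of dx ∧ dy: ∂f_2/∂x - ∂f_1/∂y = ∂(5*x*z)/∂x - ∂(-y^2)/∂y = 2*y + 5*z
  coefficient of dx ∧ dz: ∂f_3/∂x - ∂f_1/∂z = ∂(x*z + y*z - 3*y)/∂x - ∂(-y^2)/∂z = z
  coefficient of dy ∧ dz: ∂f_3/∂y - ∂f_2/∂z = ∂(x*z + y*z - 3*y)/∂y - ∂(5*x*z)/∂z = -5*x + z - 3
Assembling: d(omega) = (2*y + 5*z) dx ∧ dy + (z) dx ∧ dz + (-5*x + z - 3) dy ∧ dz.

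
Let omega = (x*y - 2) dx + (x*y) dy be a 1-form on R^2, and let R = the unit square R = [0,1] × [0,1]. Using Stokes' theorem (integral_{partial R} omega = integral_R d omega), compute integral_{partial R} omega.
integral_(partial R) omega = 0

Stokes: integral_partial_R omega = integral_R d omega with d omega = (∂Q/∂x - ∂P/∂y) dx ∧ dy.
  ∂Q/∂x = y
  ∂P/∂y = x
  integrand = ∂Q/∂x - ∂P/∂y = -x + y.
Integrating over R: integral_0^1 integral_0^1 (-x + y) dx dy = 0.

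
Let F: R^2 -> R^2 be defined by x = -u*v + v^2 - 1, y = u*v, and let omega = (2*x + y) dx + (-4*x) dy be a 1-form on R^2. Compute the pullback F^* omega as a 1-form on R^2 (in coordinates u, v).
F^* omega = (v*(5*u*v - 6*v^2 + 6)) du + (5*u^2*v - 8*u*v^2 + 6*u + 4*v^3 - 4*v) dv

Using F^*(f dg) = (f ∘ F) d(g ∘ F), substitute each coordinate x_i by F_i(u, v) in f_i, and replace dx_i by d F_i = (∂F_i/∂u) du + (∂F_i/∂v) dv.
  For the x component: f_1(F) = -u*v + 2*v^2 - 2; d F_1 = (-v) du + (-u + 2*v) dv
  For the y component: f_2(F) = 4*u*v - 4*v^2 + 4; d F_2 = (v) du + (u) dv
Combining and collecting du, dv coefficients:
  coeff of du: v*(5*u*v - 6*v^2 + 6)
  coeff of dv: 5*u^2*v - 8*u*v^2 + 6*u + 4*v^3 - 4*v
F^* omega = (v*(5*u*v - 6*v^2 + 6)) du + (5*u^2*v - 8*u*v^2 + 6*u + 4*v^3 - 4*v) dv.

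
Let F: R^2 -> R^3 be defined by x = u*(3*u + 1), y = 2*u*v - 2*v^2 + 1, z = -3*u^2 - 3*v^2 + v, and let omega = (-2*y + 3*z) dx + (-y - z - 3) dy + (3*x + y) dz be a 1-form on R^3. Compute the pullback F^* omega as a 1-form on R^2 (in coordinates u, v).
F^* omega = (-108*u^3 - 30*u^2*v - 27*u^2 - 22*u*v^2 + 14*u*v - 18*u + 10*v^3 - 7*v^2 - 5*v - 2) du + (6*u^3 - 70*u^2*v + 9*u^2 + 6*u*v^2 - 18*u*v - 5*u - 8*v^3 + 2*v^2 + 10*v + 1) dv

Using F^*(f dg) = (f ∘ F) d(g ∘ F), substitute each coordinate x_i by F_i(u, v) in f_i, and replace dx_i by d F_i = (∂F_i/∂u) du + (∂F_i/∂v) dv.
  For the x component: f_1(F) = -9*u^2 - 4*u*v - 5*v^2 + 3*v - 2; d F_1 = (6*u + 1) du + (0) dv
  For the y component: f_2(F) = 3*u^2 - 2*u*v + 5*v^2 - v - 4; d F_2 = (2*v) du + (2*u - 4*v) dv
  For the z component: f_3(F) = 9*u^2 + 2*u*v + 3*u - 2*v^2 + 1; d F_3 = (-6*u) du + (1 - 6*v) dv
Combining and collecting du, dv coefficients:
  coeff of du: -108*u^3 - 30*u^2*v - 27*u^2 - 22*u*v^2 + 14*u*v - 18*u + 10*v^3 - 7*v^2 - 5*v - 2
  coeff of dv: 6*u^3 - 70*u^2*v + 9*u^2 + 6*u*v^2 - 18*u*v - 5*u - 8*v^3 + 2*v^2 + 10*v + 1
F^* omega = (-108*u^3 - 30*u^2*v - 27*u^2 - 22*u*v^2 + 14*u*v - 18*u + 10*v^3 - 7*v^2 - 5*v - 2) du + (6*u^3 - 70*u^2*v + 9*u^2 + 6*u*v^2 - 18*u*v - 5*u - 8*v^3 + 2*v^2 + 10*v + 1) dv.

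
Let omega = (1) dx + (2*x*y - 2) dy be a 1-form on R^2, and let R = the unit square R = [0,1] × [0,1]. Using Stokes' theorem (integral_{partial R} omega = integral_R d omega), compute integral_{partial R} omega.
integral_(partial R) omega = 1

Stokes: integral_partial_R omega = integral_R d omega with d omega = (∂Q/∂x - ∂P/∂y) dx ∧ dy.
  ∂Q/∂x = 2*y
  ∂P/∂y = 0
  integrand = ∂Q/∂x - ∂P/∂y = 2*y.
Integrating over R: integral_0^1 integral_0^1 (2*y) dx dy = 1.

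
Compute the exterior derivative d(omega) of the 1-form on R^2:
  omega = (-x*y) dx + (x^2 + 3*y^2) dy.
d(omega) = (3*x) dx ∧ dy

For a 1-form omega = sum_i f_i dx_i, the exterior derivative is
  d(omega) = sum_{i < j} (∂f_j/∂x_i - ∂f_i/∂x_j) dx_i ∧ dx_j.
  coefficient of dx ∧ dy: ∂f_2/∂x - ∂f_1/∂y = ∂(x^2 + 3*y^2)/∂x - ∂(-x*y)/∂y = 3*x
Assembling: d(omega) = (3*x) dx ∧ dy.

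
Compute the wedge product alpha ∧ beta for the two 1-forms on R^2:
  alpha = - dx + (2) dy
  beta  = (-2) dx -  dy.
alpha ∧ beta = (5) dx ∧ dy

Distribute the wedge, using dx_i ∧ dx_j = -dx_j ∧ dx_i and dx_i ∧ dx_i = 0. For each pair (i, j) with i < j, the coefficient of dx_i ∧ dx_j in alpha ∧ beta is (alpha_i * beta_j - alpha_j * beta_i). Collecting: alpha ∧ beta = (5) dx ∧ dy.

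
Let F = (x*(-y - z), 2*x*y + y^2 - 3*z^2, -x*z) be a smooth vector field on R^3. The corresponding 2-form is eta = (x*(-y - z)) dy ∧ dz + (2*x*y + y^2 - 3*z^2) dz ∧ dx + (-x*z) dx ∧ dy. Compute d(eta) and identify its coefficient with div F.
d(eta) = (x + y - z) dx ∧ dy ∧ dz; div F = x + y - z

For a 2-form in R^3 of the form above, applying d gives a 3-form with coefficient ∂P/∂x + ∂Q/∂y + ∂R/∂z:
  ∂P/∂x = -y - z
  ∂Q/∂y = 2*x + 2*y
  ∂R/∂z = -x
Sum = x + y - z, which is exactly div F.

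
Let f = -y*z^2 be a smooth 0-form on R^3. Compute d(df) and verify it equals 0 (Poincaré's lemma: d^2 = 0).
d(df) = 0

Step 1: df = sum_i (∂f/∂x_i) dx_i = (0) dx + (-z^2) dy + (-2*y*z) dz.
Step 2: Apply d again. Using the 1-form formula, the coefficient of dx ∧ dy in d(df) is ∂^2 f/∂x ∂y - ∂^2 f/∂y ∂x = (0) - (0) = 0 (equality of mixed partials for smooth f).
Similarly for dx ∧ dz and dy ∧ dz — all coefficients vanish. So d(df) = 0.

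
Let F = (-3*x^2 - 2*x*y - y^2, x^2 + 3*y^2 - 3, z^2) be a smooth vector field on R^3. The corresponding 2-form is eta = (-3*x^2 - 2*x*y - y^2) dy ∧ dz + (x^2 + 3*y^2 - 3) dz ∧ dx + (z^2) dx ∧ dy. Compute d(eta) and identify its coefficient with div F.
d(eta) = (-6*x + 4*y + 2*z) dx ∧ dy ∧ dz; div F = -6*x + 4*y + 2*z

For a 2-form in R^3 of the form above, applying d gives a 3-form with coefficient ∂P/∂x + ∂Q/∂y + ∂R/∂z:
  ∂P/∂x = -6*x - 2*y
  ∂Q/∂y = 6*y
  ∂R/∂z = 2*z
Sum = -6*x + 4*y + 2*z, which is exactly div F.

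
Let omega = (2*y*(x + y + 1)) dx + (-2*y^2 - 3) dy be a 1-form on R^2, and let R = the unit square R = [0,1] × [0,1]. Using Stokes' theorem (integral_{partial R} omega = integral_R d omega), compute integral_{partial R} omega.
integral_(partial R) omega = -5

Stokes: integral_partial_R omega = integral_R d omega with d omega = (∂Q/∂x - ∂P/∂y) dx ∧ dy.
  ∂Q/∂x = 0
  ∂P/∂y = 2*x + 4*y + 2
  integrand = ∂Q/∂x - ∂P/∂y = -2*x - 4*y - 2.
Integrating over R: integral_0^1 integral_0^1 (-2*x - 4*y - 2) dx dy = -5.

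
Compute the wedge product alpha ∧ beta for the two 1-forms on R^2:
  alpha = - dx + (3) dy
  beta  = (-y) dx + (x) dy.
alpha ∧ beta = (-x + 3*y) dx ∧ dy

Distribute the wedge, using dx_i ∧ dx_j = -dx_j ∧ dx_i and dx_i ∧ dx_i = 0. For each pair (i, j) with i < j, the coefficient of dx_i ∧ dx_j in alpha ∧ beta is (alpha_i * beta_j - alpha_j * beta_i). Collecting: alpha ∧ beta = (-x + 3*y) dx ∧ dy.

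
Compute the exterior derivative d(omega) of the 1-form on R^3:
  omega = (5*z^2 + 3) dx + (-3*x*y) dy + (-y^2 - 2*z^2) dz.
d(omega) = (-3*y) dx ∧ dy + (-10*z) dx ∧ dz + (-2*y) dy ∧ dz

For a 1-form omega = sum_i f_i dx_i, the exterior derivative is
  d(omega) = sum_{i < j} (∂f_j/∂x_i - ∂f_i/∂x_j) dx_i ∧ dx_j.
  coefficient of dx ∧ dy: ∂f_2/∂x - ∂f_1/∂y = ∂(-3*x*y)/∂x - ∂(5*z^2 + 3)/∂y = -3*y
  coefficient of dx ∧ dz: ∂f_3/∂x - ∂f_1/∂z = ∂(-y^2 - 2*z^2)/∂x - ∂(5*z^2 + 3)/∂z = -10*z
  coefficient of dy ∧ dz: ∂f_3/∂y - ∂f_2/∂z = ∂(-y^2 - 2*z^2)/∂y - ∂(-3*x*y)/∂z = -2*y
Assembling: d(omega) = (-3*y) dx ∧ dy + (-10*z) dx ∧ dz + (-2*y) dy ∧ dz.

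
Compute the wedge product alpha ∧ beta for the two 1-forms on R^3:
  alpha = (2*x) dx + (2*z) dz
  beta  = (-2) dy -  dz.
alpha ∧ beta = (-4*x) dx ∧ dy + (-2*x) dx ∧ dz + (4*z) dy ∧ dz

Distribute the wedge, using dx_i ∧ dx_j = -dx_j ∧ dx_i and dx_i ∧ dx_i = 0. For each pair (i, j) with i < j, the coefficient of dx_i ∧ dx_j in alpha ∧ beta is (alpha_i * beta_j - alpha_j * beta_i). Collecting: alpha ∧ beta = (-4*x) dx ∧ dy + (-2*x) dx ∧ dz + (4*z) dy ∧ dz.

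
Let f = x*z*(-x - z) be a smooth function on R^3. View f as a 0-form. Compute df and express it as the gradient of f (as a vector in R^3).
df = (z*(-2*x - z)) dx + (0) dy + (x*(-x - 2*z)) dz; grad f = (z*(-2*x - z), 0, x*(-x - 2*z))

For a 0-form f, d f = (∂f/∂x) dx + (∂f/∂y) dy + (∂f/∂z) dz. The components of the vector representation are exactly the entries of grad f in Cartesian coordinates:
  ∂f/∂x = z*(-2*x - z)
  ∂f/∂y = 0
  ∂f/∂z = x*(-x - 2*z).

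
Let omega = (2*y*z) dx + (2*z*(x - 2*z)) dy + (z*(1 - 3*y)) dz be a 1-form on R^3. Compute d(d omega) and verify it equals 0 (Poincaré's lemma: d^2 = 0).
d(d omega) = 0

Step 1: d omega = sum_{i<j} (∂f_j/∂x_i - ∂f_i/∂x_j) dx_i ∧ dx_j:
  coeff of dx ∧ dy: 0
  coeff of dx ∧ dz: -2*y
  coeff of dy ∧ dz: -2*x + 5*z
Step 2: Apply d again to each 2-form coefficient. The only possible 3-form in R^3 is dx ∧ dy ∧ dz, with coefficient
  ∂(coeff of dy∧dz)/∂x - ∂(coeff of dx∧dz)/∂y + ∂(coeff of dx∧dy)/∂z
  = ∂/∂x (-2*x + 5*z) - ∂/∂y (-2*y) + ∂/∂z (0).
Each of these terms simplifies to sums of mixed partials that cancel in pairs. The result is 0 (by equality of mixed partials for smooth functions — Schwarz / Clairaut).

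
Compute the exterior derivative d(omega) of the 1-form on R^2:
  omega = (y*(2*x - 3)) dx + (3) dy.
d(omega) = (3 - 2*x) dx ∧ dy

For a 1-form omega = sum_i f_i dx_i, the exterior derivative is
  d(omega) = sum_{i < j} (∂f_j/∂x_i - ∂f_i/∂x_j) dx_i ∧ dx_j.
  coefficient of dx ∧ dy: ∂f_2/∂x - ∂f_1/∂y = ∂(3)/∂x - ∂(y*(2*x - 3))/∂y = 3 - 2*x
Assembling: d(omega) = (3 - 2*x) dx ∧ dy.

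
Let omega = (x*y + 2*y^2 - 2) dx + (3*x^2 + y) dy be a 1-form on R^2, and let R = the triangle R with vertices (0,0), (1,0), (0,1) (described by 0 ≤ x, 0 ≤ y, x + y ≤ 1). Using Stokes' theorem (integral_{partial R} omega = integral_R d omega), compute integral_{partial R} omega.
integral_(partial R) omega = 1/6

Stokes: integral_partial_R omega = integral_R d omega with d omega = (∂Q/∂x - ∂P/∂y) dx ∧ dy.
  ∂Q/∂x = 6*x
  ∂P/∂y = x + 4*y
  integrand = ∂Q/∂x - ∂P/∂y = 5*x - 4*y.
Integrating over R: integral_0^1 integral_0^{1-x} (5*x - 4*y) dy dx = 1/6.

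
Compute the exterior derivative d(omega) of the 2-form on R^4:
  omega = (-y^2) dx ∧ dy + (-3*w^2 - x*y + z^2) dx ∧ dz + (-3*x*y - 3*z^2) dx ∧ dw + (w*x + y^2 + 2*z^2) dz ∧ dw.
d(omega) = (x) dx ∧ dy ∧ dz + (-5*w + 6*z) dx ∧ dz ∧ dw + (3*x) dx ∧ dy ∧ dw + (2*y) dy ∧ dz ∧ dw

For a 2-form omega = sum_{i<j} g_{ij} dx_i ∧ dx_j, the exterior derivative is
  d(omega) = sum_{i<j} d(g_{ij}) ∧ dx_i ∧ dx_j = sum_{i<j, k} (∂g_{ij}/∂x_k) dx_k ∧ dx_i ∧ dx_j.
Expand each term, using dx_k ∧ dx_i ∧ dx_j = sgn(permutation) dx_{(a)} ∧ dx_{(b)} ∧ dx_{(c)} with (a < b < c) sorted:
  d(-3*w^2 - x*y + z^2) includes (∂/∂y)(-3*w^2 - x*y + z^2) dy = (-x) dy, which multiplied by dx ∧ dz gives (x) dx ∧ dy ∧ dz
  d(-3*w^2 - x*y + z^2) includes (∂/∂w)(-3*w^2 - x*y + z^2) dw = (-6*w) dw, which multiplied by dx ∧ dz gives (-6*w) dx ∧ dz ∧ dw
  d(-3*x*y - 3*z^2) includes (∂/∂y)(-3*x*y - 3*z^2) dy = (-3*x) dy, which multiplied by dx ∧ dw gives (3*x) dx ∧ dy ∧ dw
  d(-3*x*y - 3*z^2) includes (∂/∂z)(-3*x*y - 3*z^2) dz = (-6*z) dz, which multiplied by dx ∧ dw gives (6*z) dx ∧ dz ∧ dw
  d(w*x + y^2 + 2*z^2) includes (∂/∂x)(w*x + y^2 + 2*z^2) dx = (w) dx, which multiplied by dz ∧ dw gives (w) dx ∧ dz ∧ dw
  d(w*x + y^2 + 2*z^2) includes (∂/∂y)(w*x + y^2 + 2*z^2) dy = (2*y) dy, which multiplied by dz ∧ dw gives (2*y) dy ∧ dz ∧ dw
Collecting like 3-forms: d(omega) = (x) dx ∧ dy ∧ dz + (-5*w + 6*z) dx ∧ dz ∧ dw + (3*x) dx ∧ dy ∧ dw + (2*y) dy ∧ dz ∧ dw.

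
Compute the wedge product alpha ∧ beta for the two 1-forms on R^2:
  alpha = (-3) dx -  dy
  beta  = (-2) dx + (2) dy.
alpha ∧ beta = (-8) dx ∧ dy

Distribute the wedge, using dx_i ∧ dx_j = -dx_j ∧ dx_i and dx_i ∧ dx_i = 0. For each pair (i, j) with i < j, the coefficient of dx_i ∧ dx_j in alpha ∧ beta is (alpha_i * beta_j - alpha_j * beta_i). Collecting: alpha ∧ beta = (-8) dx ∧ dy.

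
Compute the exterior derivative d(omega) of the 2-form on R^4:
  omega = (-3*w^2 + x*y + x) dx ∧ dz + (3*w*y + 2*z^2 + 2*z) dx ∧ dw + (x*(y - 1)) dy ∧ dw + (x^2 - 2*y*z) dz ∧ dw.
d(omega) = (-x) dx ∧ dy ∧ dz + (-6*w + 2*x - 4*z - 2) dx ∧ dz ∧ dw + (-3*w + y - 1) dx ∧ dy ∧ dw + (-2*z) dy ∧ dz ∧ dw

For a 2-form omega = sum_{i<j} g_{ij} dx_i ∧ dx_j, the exterior derivative is
  d(omega) = sum_{i<j} d(g_{ij}) ∧ dx_i ∧ dx_j = sum_{i<j, k} (∂g_{ij}/∂x_k) dx_k ∧ dx_i ∧ dx_j.
Expand each term, using dx_k ∧ dx_i ∧ dx_j = sgn(permutation) dx_{(a)} ∧ dx_{(b)} ∧ dx_{(c)} with (a < b < c) sorted:
  d(-3*w^2 + x*y + x) includes (∂/∂y)(-3*w^2 + x*y + x) dy = (x) dy, which multiplied by dx ∧ dz gives (-x) dx ∧ dy ∧ dz
  d(-3*w^2 + x*y + x) includes (∂/∂w)(-3*w^2 + x*y + x) dw = (-6*w) dw, which multiplied by dx ∧ dz gives (-6*w) dx ∧ dz ∧ dw
  d(3*w*y + 2*z^2 + 2*z) includes (∂/∂y)(3*w*y + 2*z^2 + 2*z) dy = (3*w) dy, which multiplied by dx ∧ dw gives (-3*w) dx ∧ dy ∧ dw
  d(3*w*y + 2*z^2 + 2*z) includes (∂/∂z)(3*w*y + 2*z^2 + 2*z) dz = (4*z + 2) dz, which multiplied by dx ∧ dw gives (-4*z - 2) dx ∧ dz ∧ dw
  d(x*(y - 1)) includes (∂/∂x)(x*(y - 1)) dx = (y - 1) dx, which multiplied by dy ∧ dw gives (y - 1) dx ∧ dy ∧ dw
  d(x^2 - 2*y*z) includes (∂/∂x)(x^2 - 2*y*z) dx = (2*x) dx, which multiplied by dz ∧ dw gives (2*x) dx ∧ dz ∧ dw
  d(x^2 - 2*y*z) includes (∂/∂y)(x^2 - 2*y*z) dy = (-2*z) dy, which multiplied by dz ∧ dw gives (-2*z) dy ∧ dz ∧ dw
Collecting like 3-forms: d(omega) = (-x) dx ∧ dy ∧ dz + (-6*w + 2*x - 4*z - 2) dx ∧ dz ∧ dw + (-3*w + y - 1) dx ∧ dy ∧ dw + (-2*z) dy ∧ dz ∧ dw.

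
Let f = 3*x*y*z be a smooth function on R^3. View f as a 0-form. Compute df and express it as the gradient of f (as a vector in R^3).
df = (3*y*z) dx + (3*x*z) dy + (3*x*y) dz; grad f = (3*y*z, 3*x*z, 3*x*y)

For a 0-form f, d f = (∂f/∂x) dx + (∂f/∂y) dy + (∂f/∂z) dz. The components of the vector representation are exactly the entries of grad f in Cartesian coordinates:
  ∂f/∂x = 3*y*z
  ∂f/∂y = 3*x*z
  ∂f/∂z = 3*x*y.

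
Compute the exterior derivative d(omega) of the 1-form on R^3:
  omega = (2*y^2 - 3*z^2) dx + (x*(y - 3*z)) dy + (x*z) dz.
d(omega) = (-3*y - 3*z) dx ∧ dy + (7*z) dx ∧ dz + (3*x) dy ∧ dz

For a 1-form omega = sum_i f_i dx_i, the exterior derivative is
  d(omega) = sum_{i < j} (∂f_j/∂x_i - ∂f_i/∂x_j) dx_i ∧ dx_j.
  coefficient of dx ∧ dy: ∂f_2/∂x - ∂f_1/∂y = ∂(x*(y - 3*z))/∂x - ∂(2*y^2 - 3*z^2)/∂y = -3*y - 3*z
  coefficient of dx ∧ dz: ∂f_3/∂x - ∂f_1/∂z = ∂(x*z)/∂x - ∂(2*y^2 - 3*z^2)/∂z = 7*z
  coefficient of dy ∧ dz: ∂f_3/∂y - ∂f_2/∂z = ∂(x*z)/∂y - ∂(x*(y - 3*z))/∂z = 3*x
Assembling: d(omega) = (-3*y - 3*z) dx ∧ dy + (7*z) dx ∧ dz + (3*x) dy ∧ dz.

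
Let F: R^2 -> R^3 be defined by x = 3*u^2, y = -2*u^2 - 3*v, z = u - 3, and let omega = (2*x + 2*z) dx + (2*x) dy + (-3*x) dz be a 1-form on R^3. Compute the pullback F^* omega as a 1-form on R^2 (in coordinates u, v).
F^* omega = (3*u*(4*u^2 + u - 12)) du + (-18*u^2) dv

Using F^*(f dg) = (f ∘ F) d(g ∘ F), substitute each coordinate x_i by F_i(u, v) in f_i, and replace dx_i by d F_i = (∂F_i/∂u) du + (∂F_i/∂v) dv.
  For the x component: f_1(F) = 6*u^2 + 2*u - 6; d F_1 = (6*u) du + (0) dv
  For the y component: f_2(F) = 6*u^2; d F_2 = (-4*u) du + (-3) dv
  For the z component: f_3(F) = -9*u^2; d F_3 = (1) du + (0) dv
Combining and collecting du, dv coefficients:
  coeff of du: 3*u*(4*u^2 + u - 12)
  coeff of dv: -18*u^2
F^* omega = (3*u*(4*u^2 + u - 12)) du + (-18*u^2) dv.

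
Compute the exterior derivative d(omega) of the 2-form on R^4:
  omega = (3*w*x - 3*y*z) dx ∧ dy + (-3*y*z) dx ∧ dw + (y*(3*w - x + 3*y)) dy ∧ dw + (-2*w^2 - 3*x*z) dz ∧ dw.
d(omega) = (-3*y) dx ∧ dy ∧ dz + (3*x - y + 3*z) dx ∧ dy ∧ dw + (3*y - 3*z) dx ∧ dz ∧ dw

For a 2-form omega = sum_{i<j} g_{ij} dx_i ∧ dx_j, the exterior derivative is
  d(omega) = sum_{i<j} d(g_{ij}) ∧ dx_i ∧ dx_j = sum_{i<j, k} (∂g_{ij}/∂x_k) dx_k ∧ dx_i ∧ dx_j.
Expand each term, using dx_k ∧ dx_i ∧ dx_j = sgn(permutation) dx_{(a)} ∧ dx_{(b)} ∧ dx_{(c)} with (a < b < c) sorted:
  d(3*w*x - 3*y*z) includes (∂/∂z)(3*w*x - 3*y*z) dz = (-3*y) dz, which multiplied by dx ∧ dy gives (-3*y) dx ∧ dy ∧ dz
  d(3*w*x - 3*y*z) includes (∂/∂w)(3*w*x - 3*y*z) dw = (3*x) dw, which multiplied by dx ∧ dy gives (3*x) dx ∧ dy ∧ dw
  d(-3*y*z) includes (∂/∂y)(-3*y*z) dy = (-3*z) dy, which multiplied by dx ∧ dw gives (3*z) dx ∧ dy ∧ dw
  d(-3*y*z) includes (∂/∂z)(-3*y*z) dz = (-3*y) dz, which multiplied by dx ∧ dw gives (3*y) dx ∧ dz ∧ dw
  d(y*(3*w - x + 3*y)) includes (∂/∂x)(y*(3*w - x + 3*y)) dx = (-y) dx, which multiplied by dy ∧ dw gives (-y) dx ∧ dy ∧ dw
  d(-2*w^2 - 3*x*z) includes (∂/∂x)(-2*w^2 - 3*x*z) dx = (-3*z) dx, which multiplied by dz ∧ dw gives (-3*z) dx ∧ dz ∧ dw
Collecting like 3-forms: d(omega) = (-3*y) dx ∧ dy ∧ dz + (3*x - y + 3*z) dx ∧ dy ∧ dw + (3*y - 3*z) dx ∧ dz ∧ dw.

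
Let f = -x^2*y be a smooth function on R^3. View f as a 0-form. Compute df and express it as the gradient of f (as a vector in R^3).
df = (-2*x*y) dx + (-x^2) dy + (0) dz; grad f = (-2*x*y, -x^2, 0)

For a 0-form f, d f = (∂f/∂x) dx + (∂f/∂y) dy + (∂f/∂z) dz. The components of the vector representation are exactly the entries of grad f in Cartesian coordinates:
  ∂f/∂x = -2*x*y
  ∂f/∂y = -x^2
  ∂f/∂z = 0.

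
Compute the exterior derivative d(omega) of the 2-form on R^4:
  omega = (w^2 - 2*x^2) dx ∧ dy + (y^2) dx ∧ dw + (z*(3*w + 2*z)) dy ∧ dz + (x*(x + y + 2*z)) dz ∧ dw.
d(omega) = (2*w - 2*y) dx ∧ dy ∧ dw + (x + 3*z) dy ∧ dz ∧ dw + (2*x + y + 2*z) dx ∧ dz ∧ dw

For a 2-form omega = sum_{i<j} g_{ij} dx_i ∧ dx_j, the exterior derivative is
  d(omega) = sum_{i<j} d(g_{ij}) ∧ dx_i ∧ dx_j = sum_{i<j, k} (∂g_{ij}/∂x_k) dx_k ∧ dx_i ∧ dx_j.
Expand each term, using dx_k ∧ dx_i ∧ dx_j = sgn(permutation) dx_{(a)} ∧ dx_{(b)} ∧ dx_{(c)} with (a < b < c) sorted:
  d(w^2 - 2*x^2) includes (∂/∂w)(w^2 - 2*x^2) dw = (2*w) dw, which multiplied by dx ∧ dy gives (2*w) dx ∧ dy ∧ dw
  d(y^2) includes (∂/∂y)(y^2) dy = (2*y) dy, which multiplied by dx ∧ dw gives (-2*y) dx ∧ dy ∧ dw
  d(z*(3*w + 2*z)) includes (∂/∂w)(z*(3*w + 2*z)) dw = (3*z) dw, which multiplied by dy ∧ dz gives (3*z) dy ∧ dz ∧ dw
  d(x*(x + y + 2*z)) includes (∂/∂x)(x*(x + y + 2*z)) dx = (2*x + y + 2*z) dx, which multiplied by dz ∧ dw gives (2*x + y + 2*z) dx ∧ dz ∧ dw
  d(x*(x + y + 2*z)) includes (∂/∂y)(x*(x + y + 2*z)) dy = (x) dy, which multiplied by dz ∧ dw gives (x) dy ∧ dz ∧ dw
Collecting like 3-forms: d(omega) = (2*w - 2*y) dx ∧ dy ∧ dw + (x + 3*z) dy ∧ dz ∧ dw + (2*x + y + 2*z) dx ∧ dz ∧ dw.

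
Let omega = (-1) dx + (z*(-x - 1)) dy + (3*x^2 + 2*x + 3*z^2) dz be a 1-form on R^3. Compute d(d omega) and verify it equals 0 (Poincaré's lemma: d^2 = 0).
d(d omega) = 0

Step 1: d omega = sum_{i<j} (∂f_j/∂x_i - ∂f_i/∂x_j) dx_i ∧ dx_j:
  coeff of dx ∧ dy: -z
  coeff of dx ∧ dz: 6*x + 2
  coeff of dy ∧ dz: x + 1
Step 2: Apply d again to each 2-form coefficient. The only possible 3-form in R^3 is dx ∧ dy ∧ dz, with coefficient
  ∂(coeff of dy∧dz)/∂x - ∂(coeff of dx∧dz)/∂y + ∂(coeff of dx∧dy)/∂z
  = ∂/∂x (x + 1) - ∂/∂y (6*x + 2) + ∂/∂z (-z).
Each of these terms simplifies to sums of mixed partials that cancel in pairs. The result is 0 (by equality of mixed partials for smooth functions — Schwarz / Clairaut).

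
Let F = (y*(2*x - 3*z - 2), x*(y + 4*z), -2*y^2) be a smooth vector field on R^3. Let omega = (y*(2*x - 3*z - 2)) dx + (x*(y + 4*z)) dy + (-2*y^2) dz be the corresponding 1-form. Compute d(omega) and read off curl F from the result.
d(omega) = (-4*x - 4*y) dy ∧ dz + (-3*y) dz ∧ dx + (-2*x + y + 7*z + 2) dx ∧ dy; curl F = (-4*x - 4*y, -3*y, -2*x + y + 7*z + 2)

d omega = sum_{i<j} (∂f_j/∂x_i - ∂f_i/∂x_j) dx_i ∧ dx_j. Under the identification (dy ∧ dz, dz ∧ dx, dx ∧ dy) ↔ (e_x, e_y, e_z), the coefficients are exactly the components of curl F. Compute:
  ∂R/∂y - ∂Q/∂z = (-4*y) - (4*x) = -4*x - 4*y
  ∂P/∂z - ∂R/∂x = (-3*y) - (0) = -3*y
  ∂Q/∂x - ∂P/∂y = (y + 4*z) - (2*x - 3*z - 2) = -2*x + y + 7*z + 2.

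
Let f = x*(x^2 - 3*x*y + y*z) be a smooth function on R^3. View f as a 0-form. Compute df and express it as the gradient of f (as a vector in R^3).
df = (3*x^2 - 6*x*y + y*z) dx + (x*(-3*x + z)) dy + (x*y) dz; grad f = (3*x^2 - 6*x*y + y*z, x*(-3*x + z), x*y)

For a 0-form f, d f = (∂f/∂x) dx + (∂f/∂y) dy + (∂f/∂z) dz. The components of the vector representation are exactly the entries of grad f in Cartesian coordinates:
  ∂f/∂x = 3*x^2 - 6*x*y + y*z
  ∂f/∂y = x*(-3*x + z)
  ∂f/∂z = x*y.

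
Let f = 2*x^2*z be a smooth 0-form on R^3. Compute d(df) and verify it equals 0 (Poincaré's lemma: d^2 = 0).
d(df) = 0

Step 1: df = sum_i (∂f/∂x_i) dx_i = (4*x*z) dx + (0) dy + (2*x^2) dz.
Step 2: Apply d again. Using the 1-form formula, the coefficient of dx ∧ dy in d(df) is ∂^2 f/∂x ∂y - ∂^2 f/∂y ∂x = (0) - (0) = 0 (equality of mixed partials for smooth f).
Similarly for dx ∧ dz and dy ∧ dz — all coefficients vanish. So d(df) = 0.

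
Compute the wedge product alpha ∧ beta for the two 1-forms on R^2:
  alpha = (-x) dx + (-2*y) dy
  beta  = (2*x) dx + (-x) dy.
alpha ∧ beta = (x*(x + 4*y)) dx ∧ dy

Distribute the wedge, using dx_i ∧ dx_j = -dx_j ∧ dx_i and dx_i ∧ dx_i = 0. For each pair (i, j) with i < j, the coefficient of dx_i ∧ dx_j in alpha ∧ beta is (alpha_i * beta_j - alpha_j * beta_i). Collecting: alpha ∧ beta = (x*(x + 4*y)) dx ∧ dy.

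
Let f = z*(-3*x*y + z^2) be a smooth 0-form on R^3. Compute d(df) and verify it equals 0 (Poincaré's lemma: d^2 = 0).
d(df) = 0

Step 1: df = sum_i (∂f/∂x_i) dx_i = (-3*y*z) dx + (-3*x*z) dy + (-3*x*y + 3*z^2) dz.
Step 2: Apply d again. Using the 1-form formula, the coefficient of dx ∧ dy in d(df) is ∂^2 f/∂x ∂y - ∂^2 f/∂y ∂x = (-3*z) - (-3*z) = 0 (equality of mixed partials for smooth f).
Similarly for dx ∧ dz and dy ∧ dz — all coefficients vanish. So d(df) = 0.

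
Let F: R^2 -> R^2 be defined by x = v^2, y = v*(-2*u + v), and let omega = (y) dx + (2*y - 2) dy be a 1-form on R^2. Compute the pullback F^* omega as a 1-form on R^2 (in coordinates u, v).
F^* omega = (4*v*(2*u*v - v^2 + 1)) du + (8*u^2*v - 16*u*v^2 + 4*u + 6*v^3 - 4*v) dv

Using F^*(f dg) = (f ∘ F) d(g ∘ F), substitute each coordinate x_i by F_i(u, v) in f_i, and replace dx_i by d F_i = (∂F_i/∂u) du + (∂F_i/∂v) dv.
  For the x component: f_1(F) = v*(-2*u + v); d F_1 = (0) du + (2*v) dv
  For the y component: f_2(F) = -4*u*v + 2*v^2 - 2; d F_2 = (-2*v) du + (-2*u + 2*v) dv
Combining and collecting du, dv coefficients:
  coeff of du: 4*v*(2*u*v - v^2 + 1)
  coeff of dv: 8*u^2*v - 16*u*v^2 + 4*u + 6*v^3 - 4*v
F^* omega = (4*v*(2*u*v - v^2 + 1)) du + (8*u^2*v - 16*u*v^2 + 4*u + 6*v^3 - 4*v) dv.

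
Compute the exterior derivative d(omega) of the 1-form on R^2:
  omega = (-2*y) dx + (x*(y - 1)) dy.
d(omega) = (y + 1) dx ∧ dy

For a 1-form omega = sum_i f_i dx_i, the exterior derivative is
  d(omega) = sum_{i < j} (∂f_j/∂x_i - ∂f_i/∂x_j) dx_i ∧ dx_j.
  coefficient of dx ∧ dy: ∂f_2/∂x - ∂f_1/∂y = ∂(x*(y - 1))/∂x - ∂(-2*y)/∂y = y + 1
Assembling: d(omega) = (y + 1) dx ∧ dy.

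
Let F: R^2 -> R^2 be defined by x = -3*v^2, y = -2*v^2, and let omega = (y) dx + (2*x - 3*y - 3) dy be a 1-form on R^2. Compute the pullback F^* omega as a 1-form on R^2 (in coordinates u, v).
F^* omega = (12*v*(v^2 + 1)) dv

Using F^*(f dg) = (f ∘ F) d(g ∘ F), substitute each coordinate x_i by F_i(u, v) in f_i, and replace dx_i by d F_i = (∂F_i/∂u) du + (∂F_i/∂v) dv.
  For the x component: f_1(F) = -2*v^2; d F_1 = (0) du + (-6*v) dv
  For the y component: f_2(F) = -3; d F_2 = (0) du + (-4*v) dv
Combining and collecting du, dv coefficients:
  coeff of du: 0
  coeff of dv: 12*v*(v^2 + 1)
F^* omega = (12*v*(v^2 + 1)) dv.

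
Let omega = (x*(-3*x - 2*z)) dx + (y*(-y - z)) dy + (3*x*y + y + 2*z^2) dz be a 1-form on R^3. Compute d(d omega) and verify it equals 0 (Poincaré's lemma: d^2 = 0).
d(d omega) = 0

Step 1: d omega = sum_{i<j} (∂f_j/∂x_i - ∂f_i/∂x_j) dx_i ∧ dx_j:
  coeff of dx ∧ dy: 0
  coeff of dx ∧ dz: 2*x + 3*y
  coeff of dy ∧ dz: 3*x + y + 1
Step 2: Apply d again to each 2-form coefficient. The only possible 3-form in R^3 is dx ∧ dy ∧ dz, with coefficient
  ∂(coeff of dy∧dz)/∂x - ∂(coeff of dx∧dz)/∂y + ∂(coeff of dx∧dy)/∂z
  = ∂/∂x (3*x + y + 1) - ∂/∂y (2*x + 3*y) + ∂/∂z (0).
Each of these terms simplifies to sums of mixed partials that cancel in pairs. The result is 0 (by equality of mixed partials for smooth functions — Schwarz / Clairaut).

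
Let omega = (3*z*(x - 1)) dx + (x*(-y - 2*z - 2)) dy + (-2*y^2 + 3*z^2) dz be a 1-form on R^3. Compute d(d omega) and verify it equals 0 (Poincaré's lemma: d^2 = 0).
d(d omega) = 0

Step 1: d omega = sum_{i<j} (∂f_j/∂x_i - ∂f_i/∂x_j) dx_i ∧ dx_j:
  coeff of dx ∧ dy: -y - 2*z - 2
  coeff of dx ∧ dz: 3 - 3*x
  coeff of dy ∧ dz: 2*x - 4*y
Step 2: Apply d again to each 2-form coefficient. The only possible 3-form in R^3 is dx ∧ dy ∧ dz, with coefficient
  ∂(coeff of dy∧dz)/∂x - ∂(coeff of dx∧dz)/∂y + ∂(coeff of dx∧dy)/∂z
  = ∂/∂x (2*x - 4*y) - ∂/∂y (3 - 3*x) + ∂/∂z (-y - 2*z - 2).
Each of these terms simplifies to sums of mixed partials that cancel in pairs. The result is 0 (by equality of mixed partials for smooth functions — Schwarz / Clairaut).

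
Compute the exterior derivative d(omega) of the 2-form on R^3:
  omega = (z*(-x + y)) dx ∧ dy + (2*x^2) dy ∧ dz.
d(omega) = (3*x + y) dx ∧ dy ∧ dz

For a 2-form omega = sum_{i<j} g_{ij} dx_i ∧ dx_j, the exterior derivative is
  d(omega) = sum_{i<j} d(g_{ij}) ∧ dx_i ∧ dx_j = sum_{i<j, k} (∂g_{ij}/∂x_k) dx_k ∧ dx_i ∧ dx_j.
Expand each term, using dx_k ∧ dx_i ∧ dx_j = sgn(permutation) dx_{(a)} ∧ dx_{(b)} ∧ dx_{(c)} with (a < b < c) sorted:
  d(z*(-x + y)) includes (∂/∂z)(z*(-x + y)) dz = (-x + y) dz, which multiplied by dx ∧ dy gives (-x + y) dx ∧ dy ∧ dz
  d(2*x^2) includes (∂/∂x)(2*x^2) dx = (4*x) dx, which multiplied by dy ∧ dz gives (4*x) dx ∧ dy ∧ dz
Collecting like 3-forms: d(omega) = (3*x + y) dx ∧ dy ∧ dz.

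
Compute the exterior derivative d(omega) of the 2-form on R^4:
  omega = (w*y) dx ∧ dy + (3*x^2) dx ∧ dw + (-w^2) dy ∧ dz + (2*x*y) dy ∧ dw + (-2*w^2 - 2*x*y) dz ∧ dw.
d(omega) = (3*y) dx ∧ dy ∧ dw + (-2*w - 2*x) dy ∧ dz ∧ dw + (-2*y) dx ∧ dz ∧ dw

For a 2-form omega = sum_{i<j} g_{ij} dx_i ∧ dx_j, the exterior derivative is
  d(omega) = sum_{i<j} d(g_{ij}) ∧ dx_i ∧ dx_j = sum_{i<j, k} (∂g_{ij}/∂x_k) dx_k ∧ dx_i ∧ dx_j.
Expand each term, using dx_k ∧ dx_i ∧ dx_j = sgn(permutation) dx_{(a)} ∧ dx_{(b)} ∧ dx_{(c)} with (a < b < c) sorted:
  d(w*y) includes (∂/∂w)(w*y) dw = (y) dw, which multiplied by dx ∧ dy gives (y) dx ∧ dy ∧ dw
  d(-w^2) includes (∂/∂w)(-w^2) dw = (-2*w) dw, which multiplied by dy ∧ dz gives (-2*w) dy ∧ dz ∧ dw
  d(2*x*y) includes (∂/∂x)(2*x*y) dx = (2*y) dx, which multiplied by dy ∧ dw gives (2*y) dx ∧ dy ∧ dw
  d(-2*w^2 - 2*x*y) includes (∂/∂x)(-2*w^2 - 2*x*y) dx = (-2*y) dx, which multiplied by dz ∧ dw gives (-2*y) dx ∧ dz ∧ dw
  d(-2*w^2 - 2*x*y) includes (∂/∂y)(-2*w^2 - 2*x*y) dy = (-2*x) dy, which multiplied by dz ∧ dw gives (-2*x) dy ∧ dz ∧ dw
Collecting like 3-forms: d(omega) = (3*y) dx ∧ dy ∧ dw + (-2*w - 2*x) dy ∧ dz ∧ dw + (-2*y) dx ∧ dz ∧ dw.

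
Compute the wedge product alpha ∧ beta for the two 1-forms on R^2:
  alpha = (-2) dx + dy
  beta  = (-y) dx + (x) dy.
alpha ∧ beta = (-2*x + y) dx ∧ dy

Distribute the wedge, using dx_i ∧ dx_j = -dx_j ∧ dx_i and dx_i ∧ dx_i = 0. For each pair (i, j) with i < j, the coefficient of dx_i ∧ dx_j in alpha ∧ beta is (alpha_i * beta_j - alpha_j * beta_i). Collecting: alpha ∧ beta = (-2*x + y) dx ∧ dy.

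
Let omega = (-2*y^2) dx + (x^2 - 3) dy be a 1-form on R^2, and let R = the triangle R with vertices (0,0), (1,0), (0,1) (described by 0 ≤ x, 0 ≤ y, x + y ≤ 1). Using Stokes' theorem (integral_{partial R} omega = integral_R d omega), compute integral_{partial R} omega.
integral_(partial R) omega = 1

Stokes: integral_partial_R omega = integral_R d omega with d omega = (∂Q/∂x - ∂P/∂y) dx ∧ dy.
  ∂Q/∂x = 2*x
  ∂P/∂y = -4*y
  integrand = ∂Q/∂x - ∂P/∂y = 2*x + 4*y.
Integrating over R: integral_0^1 integral_0^{1-x} (2*x + 4*y) dy dx = 1.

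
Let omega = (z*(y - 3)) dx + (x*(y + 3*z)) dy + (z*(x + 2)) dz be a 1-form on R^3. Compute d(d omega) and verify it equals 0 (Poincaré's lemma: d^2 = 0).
d(d omega) = 0

Step 1: d omega = sum_{i<j} (∂f_j/∂x_i - ∂f_i/∂x_j) dx_i ∧ dx_j:
  coeff of dx ∧ dy: y + 2*z
  coeff of dx ∧ dz: -y + z + 3
  coeff of dy ∧ dz: -3*x
Step 2: Apply d again to each 2-form coefficient. The only possible 3-form in R^3 is dx ∧ dy ∧ dz, with coefficient
  ∂(coeff of dy∧dz)/∂x - ∂(coeff of dx∧dz)/∂y + ∂(coeff of dx∧dy)/∂z
  = ∂/∂x (-3*x) - ∂/∂y (-y + z + 3) + ∂/∂z (y + 2*z).
Each of these terms simplifies to sums of mixed partials that cancel in pairs. The result is 0 (by equality of mixed partials for smooth functions — Schwarz / Clairaut).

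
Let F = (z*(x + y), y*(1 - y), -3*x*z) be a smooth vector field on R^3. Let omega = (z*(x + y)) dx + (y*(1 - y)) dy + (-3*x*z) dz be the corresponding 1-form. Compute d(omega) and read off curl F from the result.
d(omega) = (0) dy ∧ dz + (x + y + 3*z) dz ∧ dx + (-z) dx ∧ dy; curl F = (0, x + y + 3*z, -z)

d omega = sum_{i<j} (∂f_j/∂x_i - ∂f_i/∂x_j) dx_i ∧ dx_j. Under the identification (dy ∧ dz, dz ∧ dx, dx ∧ dy) ↔ (e_x, e_y, e_z), the coefficients are exactly the components of curl F. Compute:
  ∂R/∂y - ∂Q/∂z = (0) - (0) = 0
  ∂P/∂z - ∂R/∂x = (x + y) - (-3*z) = x + y + 3*z
  ∂Q/∂x - ∂P/∂y = (0) - (z) = -z.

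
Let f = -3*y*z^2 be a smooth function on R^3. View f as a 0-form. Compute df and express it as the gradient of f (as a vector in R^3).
df = (0) dx + (-3*z^2) dy + (-6*y*z) dz; grad f = (0, -3*z^2, -6*y*z)

For a 0-form f, d f = (∂f/∂x) dx + (∂f/∂y) dy + (∂f/∂z) dz. The components of the vector representation are exactly the entries of grad f in Cartesian coordinates:
  ∂f/∂x = 0
  ∂f/∂y = -3*z^2
  ∂f/∂z = -6*y*z.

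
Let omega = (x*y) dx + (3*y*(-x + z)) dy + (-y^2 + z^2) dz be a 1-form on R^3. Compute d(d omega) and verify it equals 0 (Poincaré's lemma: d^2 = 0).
d(d omega) = 0

Step 1: d omega = sum_{i<j} (∂f_j/∂x_i - ∂f_i/∂x_j) dx_i ∧ dx_j:
  coeff of dx ∧ dy: -x - 3*y
  coeff of dx ∧ dz: 0
  coeff of dy ∧ dz: -5*y
Step 2: Apply d again to each 2-form coefficient. The only possible 3-form in R^3 is dx ∧ dy ∧ dz, with coefficient
  ∂(coeff of dy∧dz)/∂x - ∂(coeff of dx∧dz)/∂y + ∂(coeff of dx∧dy)/∂z
  = ∂/∂x (-5*y) - ∂/∂y (0) + ∂/∂z (-x - 3*y).
Each of these terms simplifies to sums of mixed partials that cancel in pairs. The result is 0 (by equality of mixed partials for smooth functions — Schwarz / Clairaut).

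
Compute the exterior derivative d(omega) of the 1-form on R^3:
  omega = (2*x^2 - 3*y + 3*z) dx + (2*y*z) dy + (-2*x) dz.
d(omega) = (3) dx ∧ dy + (-5) dx ∧ dz + (-2*y) dy ∧ dz

For a 1-form omega = sum_i f_i dx_i, the exterior derivative is
  d(omega) = sum_{i < j} (∂f_j/∂x_i - ∂f_i/∂x_j) dx_i ∧ dx_j.
  coefficient of dx ∧ dy: ∂f_2/∂x - ∂f_1/∂y = ∂(2*y*z)/∂x - ∂(2*x^2 - 3*y + 3*z)/∂y = 3
  coefficient of dx ∧ dz: ∂f_3/∂x - ∂f_1/∂z = ∂(-2*x)/∂x - ∂(2*x^2 - 3*y + 3*z)/∂z = -5
  coefficient of dy ∧ dz: ∂f_3/∂y - ∂f_2/∂z = ∂(-2*x)/∂y - ∂(2*y*z)/∂z = -2*y
Assembling: d(omega) = (3) dx ∧ dy + (-5) dx ∧ dz + (-2*y) dy ∧ dz.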